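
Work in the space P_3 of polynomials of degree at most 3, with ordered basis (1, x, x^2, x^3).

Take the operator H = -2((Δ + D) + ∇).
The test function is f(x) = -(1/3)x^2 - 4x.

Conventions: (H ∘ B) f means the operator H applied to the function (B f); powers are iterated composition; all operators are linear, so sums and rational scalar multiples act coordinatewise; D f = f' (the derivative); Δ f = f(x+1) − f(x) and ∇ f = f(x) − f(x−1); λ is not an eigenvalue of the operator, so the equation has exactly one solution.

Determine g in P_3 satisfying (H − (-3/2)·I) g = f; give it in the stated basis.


the result is g(x) = -(2/9)x^2 - (40/9)x - 160/9

write g with unknown coordinates in the stated basis and equate coefficients in (H − (-3/2)·I) g = f
solving from the highest basis element down gives g = -(2/9)x^2 - (40/9)x - 160/9
check: H g = (8/3)x + 80/3
so H g − (-3/2)·g = -(1/3)x^2 - 4x = f ✓


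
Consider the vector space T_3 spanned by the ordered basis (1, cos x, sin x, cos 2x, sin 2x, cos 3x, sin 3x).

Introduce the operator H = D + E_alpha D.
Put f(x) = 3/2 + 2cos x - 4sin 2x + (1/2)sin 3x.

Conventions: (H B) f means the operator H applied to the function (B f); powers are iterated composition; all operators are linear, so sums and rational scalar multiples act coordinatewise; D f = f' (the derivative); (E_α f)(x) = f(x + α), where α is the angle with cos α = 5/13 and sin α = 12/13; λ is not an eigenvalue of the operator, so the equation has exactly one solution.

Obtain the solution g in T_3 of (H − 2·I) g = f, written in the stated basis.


write g with unknown coordinates in the stated basis and equate coefficients in (H − 2·I) g = f
solving from the highest basis element down gives g = -3/4 - (19/34)cos x + (9/34)sin x + (100/509)cos 2x + (578/509)sin 2x - (243/1768)cos 3x - (955/1768)sin 3x
check: H g = (15/17)cos x + (9/17)sin x + (200/509)cos 2x - (880/509)sin 2x - (243/884)cos 3x - (513/884)sin 3x
so H g − 2·g = 3/2 + 2cos x - 4sin 2x + (1/2)sin 3x = f ✓

the result is g(x) = -3/4 - (19/34)cos x + (9/34)sin x + (100/509)cos 2x + (578/509)sin 2x - (243/1768)cos 3x - (955/1768)sin 3x


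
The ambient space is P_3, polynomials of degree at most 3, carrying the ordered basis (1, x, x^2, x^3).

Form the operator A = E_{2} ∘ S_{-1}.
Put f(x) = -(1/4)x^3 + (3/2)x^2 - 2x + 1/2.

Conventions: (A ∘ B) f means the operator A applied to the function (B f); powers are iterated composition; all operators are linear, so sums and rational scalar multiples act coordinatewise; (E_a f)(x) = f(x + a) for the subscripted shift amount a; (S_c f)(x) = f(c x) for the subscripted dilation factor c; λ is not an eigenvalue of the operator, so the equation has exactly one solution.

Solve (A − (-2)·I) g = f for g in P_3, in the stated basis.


write g with unknown coordinates in the stated basis and equate coefficients in (A − (-2)·I) g = f
solving from the highest basis element down gives g = -(1/4)x^3 - 5x - 23/6
check: A g = (1/4)x^3 + (3/2)x^2 + 8x + 49/6
so A g − (-2)·g = -(1/4)x^3 + (3/2)x^2 - 2x + 1/2 = f ✓

the image equals g(x) = -(1/4)x^3 - 5x - 23/6


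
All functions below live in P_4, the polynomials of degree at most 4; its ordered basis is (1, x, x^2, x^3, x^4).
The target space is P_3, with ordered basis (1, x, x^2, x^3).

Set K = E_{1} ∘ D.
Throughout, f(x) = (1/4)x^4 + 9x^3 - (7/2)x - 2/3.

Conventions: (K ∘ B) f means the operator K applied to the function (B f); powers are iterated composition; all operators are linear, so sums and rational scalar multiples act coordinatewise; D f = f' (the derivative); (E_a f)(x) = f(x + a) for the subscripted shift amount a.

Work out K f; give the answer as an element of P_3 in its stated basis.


D f = x^3 + 27x^2 - 7/2
E_{1} D f = x^3 + 30x^2 + 57x + 49/2

the image equals g(x) = x^3 + 30x^2 + 57x + 49/2


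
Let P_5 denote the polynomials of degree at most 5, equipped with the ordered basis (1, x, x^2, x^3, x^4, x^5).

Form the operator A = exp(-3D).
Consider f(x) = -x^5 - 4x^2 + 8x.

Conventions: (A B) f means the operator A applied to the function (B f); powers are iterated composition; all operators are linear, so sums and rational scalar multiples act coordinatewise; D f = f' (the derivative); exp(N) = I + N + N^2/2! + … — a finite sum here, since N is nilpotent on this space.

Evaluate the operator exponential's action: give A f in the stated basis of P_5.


the result is g(x) = -x^5 + 15x^4 - 90x^3 + 266x^2 - 373x + 183

order-1 term: 15x^4 + 24x - 24
order-2 term: -90x^3 - 36
order-3 term: 270x^2
order-4 term: -405x
order-5 term: 243
the series for exp(-3D) f terminates at order 5
exp(-3D) f = -x^5 + 15x^4 - 90x^3 + 266x^2 - 373x + 183


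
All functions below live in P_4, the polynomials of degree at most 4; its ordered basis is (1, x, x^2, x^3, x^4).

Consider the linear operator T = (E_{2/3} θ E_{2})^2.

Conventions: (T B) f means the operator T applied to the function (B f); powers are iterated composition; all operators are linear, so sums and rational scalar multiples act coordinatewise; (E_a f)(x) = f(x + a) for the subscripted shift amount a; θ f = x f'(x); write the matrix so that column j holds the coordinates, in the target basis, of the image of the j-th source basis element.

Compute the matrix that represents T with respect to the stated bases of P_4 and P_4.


the matrix is [[0, 2/3, 104/9, 128, 94208/81]; [0, 1, 20, 248, 67072/27]; [0, 0, 4, 90, 1264]; [0, 0, 0, 9, 728/3]; [0, 0, 0, 0, 16]] (rows listed top to bottom)

image of 1: 0
image of x: x + 2/3
image of x^2: 4x^2 + 20x + 104/9
image of x^3: 9x^3 + 90x^2 + 248x + 128
image of x^4: 16x^4 + (728/3)x^3 + 1264x^2 + (67072/27)x + 94208/81
each image's coordinates form column j of the matrix


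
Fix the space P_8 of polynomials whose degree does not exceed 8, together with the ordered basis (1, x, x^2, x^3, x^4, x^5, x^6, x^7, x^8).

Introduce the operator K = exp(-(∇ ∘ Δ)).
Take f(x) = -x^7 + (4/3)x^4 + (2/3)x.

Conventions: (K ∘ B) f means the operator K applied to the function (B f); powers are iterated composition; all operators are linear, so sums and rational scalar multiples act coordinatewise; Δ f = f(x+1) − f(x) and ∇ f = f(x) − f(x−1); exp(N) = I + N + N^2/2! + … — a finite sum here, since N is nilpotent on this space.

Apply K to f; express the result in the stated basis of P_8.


order-1 term: 42x^5 + 70x^3 - 16x^2 + 14x - 8/3
order-2 term: -420x^3 - 420x + 16
order-3 term: 840x
the series for exp(-(∇ ∘ Δ)) f terminates at order 3
exp(-(∇ ∘ Δ)) f = -x^7 + 42x^5 + (4/3)x^4 - 350x^3 - 16x^2 + (1304/3)x + 40/3

the image equals g(x) = -x^7 + 42x^5 + (4/3)x^4 - 350x^3 - 16x^2 + (1304/3)x + 40/3


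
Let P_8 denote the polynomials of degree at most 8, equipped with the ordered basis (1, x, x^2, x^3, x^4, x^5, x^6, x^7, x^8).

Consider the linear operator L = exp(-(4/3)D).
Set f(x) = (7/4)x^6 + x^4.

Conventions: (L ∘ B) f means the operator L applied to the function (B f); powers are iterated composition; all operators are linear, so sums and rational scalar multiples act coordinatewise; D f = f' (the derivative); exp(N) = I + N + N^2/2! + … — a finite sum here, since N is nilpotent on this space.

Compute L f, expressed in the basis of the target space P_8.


the result is g(x) = (7/4)x^6 - 14x^5 + (143/3)x^4 - (2384/27)x^3 + (2528/27)x^2 - (4352/81)x + 9472/729

order-1 term: -14x^5 - (16/3)x^3
order-2 term: (140/3)x^4 + (32/3)x^2
order-3 term: -(2240/27)x^3 - (256/27)x
order-4 term: (2240/27)x^2 + 256/81
order-5 term: -(3584/81)x
order-6 term: 7168/729
the series for exp(-(4/3)D) f terminates at order 6
exp(-(4/3)D) f = (7/4)x^6 - 14x^5 + (143/3)x^4 - (2384/27)x^3 + (2528/27)x^2 - (4352/81)x + 9472/729


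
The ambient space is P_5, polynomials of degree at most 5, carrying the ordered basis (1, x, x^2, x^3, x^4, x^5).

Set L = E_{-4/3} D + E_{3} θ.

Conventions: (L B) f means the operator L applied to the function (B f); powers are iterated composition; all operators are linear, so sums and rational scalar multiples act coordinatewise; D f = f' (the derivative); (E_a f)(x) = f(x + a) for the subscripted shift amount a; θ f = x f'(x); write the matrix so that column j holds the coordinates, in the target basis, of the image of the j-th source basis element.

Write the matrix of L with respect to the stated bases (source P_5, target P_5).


the matrix is [[0, 4, 46/3, 259/3, 8492/27, 99695/81]; [0, 1, 14, 73, 1360/3, 53395/27]; [0, 0, 2, 30, 200, 4210/3]; [0, 0, 0, 3, 52, 1270/3]; [0, 0, 0, 0, 4, 80]; [0, 0, 0, 0, 0, 5]] (rows listed top to bottom)

image of 1: 0
image of x: x + 4
image of x^2: 2x^2 + 14x + 46/3
image of x^3: 3x^3 + 30x^2 + 73x + 259/3
image of x^4: 4x^4 + 52x^3 + 200x^2 + (1360/3)x + 8492/27
image of x^5: 5x^5 + 80x^4 + (1270/3)x^3 + (4210/3)x^2 + (53395/27)x + 99695/81
each image's coordinates form column j of the matrix


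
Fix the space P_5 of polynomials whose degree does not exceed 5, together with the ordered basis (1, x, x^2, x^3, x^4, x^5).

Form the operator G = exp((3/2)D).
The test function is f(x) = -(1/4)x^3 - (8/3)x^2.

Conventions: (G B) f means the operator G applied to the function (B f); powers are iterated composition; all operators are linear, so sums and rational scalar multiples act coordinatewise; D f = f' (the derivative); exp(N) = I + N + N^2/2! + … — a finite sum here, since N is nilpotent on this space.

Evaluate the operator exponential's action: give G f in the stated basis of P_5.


g(x) = -(1/4)x^3 - (91/24)x^2 - (155/16)x - 219/32

order-1 term: -(9/8)x^2 - 8x
order-2 term: -(27/16)x - 6
order-3 term: -27/32
the series for exp((3/2)D) f terminates at order 3
exp((3/2)D) f = -(1/4)x^3 - (91/24)x^2 - (155/16)x - 219/32


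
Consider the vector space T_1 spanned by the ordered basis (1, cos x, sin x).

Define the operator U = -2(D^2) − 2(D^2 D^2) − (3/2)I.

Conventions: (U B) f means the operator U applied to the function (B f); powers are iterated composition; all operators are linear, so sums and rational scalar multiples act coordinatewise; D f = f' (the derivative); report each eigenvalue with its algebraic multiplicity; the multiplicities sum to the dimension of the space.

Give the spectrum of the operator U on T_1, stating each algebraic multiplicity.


image of 1: -3/2
image of cos x: -(3/2)cos x
image of sin x: -(3/2)sin x
the matrix is diagonal; its diagonal is (-3/2, -3/2, -3/2)
for a triangular matrix the eigenvalues are the diagonal entries, with algebraic multiplicity their repetition count

λ = -3/2 (multiplicity 3)


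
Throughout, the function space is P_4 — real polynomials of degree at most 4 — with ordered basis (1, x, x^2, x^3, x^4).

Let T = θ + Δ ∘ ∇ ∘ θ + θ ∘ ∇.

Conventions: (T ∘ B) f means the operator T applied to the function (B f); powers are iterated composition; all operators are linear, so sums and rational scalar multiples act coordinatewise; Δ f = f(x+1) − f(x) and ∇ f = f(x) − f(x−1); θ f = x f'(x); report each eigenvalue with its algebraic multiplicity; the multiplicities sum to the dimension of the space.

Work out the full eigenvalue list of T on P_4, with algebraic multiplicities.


λ = 0 (multiplicity 1), λ = 1 (multiplicity 1), λ = 2 (multiplicity 1), λ = 3 (multiplicity 1), λ = 4 (multiplicity 1)

image of 1: 0
image of x: x
image of x^2: 2x^2 + 2x + 4
image of x^3: 3x^3 + 6x^2 + 15x
image of x^4: 4x^4 + 12x^3 + 36x^2 + 4x + 8
the matrix is upper triangular; its diagonal is (0, 1, 2, 3, 4)
for a triangular matrix the eigenvalues are the diagonal entries, with algebraic multiplicity their repetition count


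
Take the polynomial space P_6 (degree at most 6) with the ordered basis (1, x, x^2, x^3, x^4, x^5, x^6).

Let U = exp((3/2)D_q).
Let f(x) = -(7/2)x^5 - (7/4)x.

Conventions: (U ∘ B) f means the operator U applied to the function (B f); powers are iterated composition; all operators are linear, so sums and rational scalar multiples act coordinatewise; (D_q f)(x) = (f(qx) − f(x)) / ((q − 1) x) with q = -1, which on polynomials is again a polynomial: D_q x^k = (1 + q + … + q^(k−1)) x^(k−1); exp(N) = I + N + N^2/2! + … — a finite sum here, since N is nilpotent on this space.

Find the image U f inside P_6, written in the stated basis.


order-1 term: -(21/4)x^4 - 21/8
the series for exp((3/2)D_q) f terminates at order 1
exp((3/2)D_q) f = -(7/2)x^5 - (21/4)x^4 - (7/4)x - 21/8

the image equals g(x) = -(7/2)x^5 - (21/4)x^4 - (7/4)x - 21/8


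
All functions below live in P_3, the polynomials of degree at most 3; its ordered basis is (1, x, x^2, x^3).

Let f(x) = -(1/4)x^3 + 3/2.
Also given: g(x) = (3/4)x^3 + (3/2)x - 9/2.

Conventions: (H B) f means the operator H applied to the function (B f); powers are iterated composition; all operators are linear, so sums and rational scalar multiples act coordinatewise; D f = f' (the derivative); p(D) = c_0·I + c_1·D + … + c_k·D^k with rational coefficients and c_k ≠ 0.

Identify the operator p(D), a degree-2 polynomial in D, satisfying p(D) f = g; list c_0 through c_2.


D^0 f = -(1/4)x^3 + 3/2
D^1 f = -(3/4)x^2
D^2 f = -(3/2)x
matching coefficients of g against c_0 f + c_1 Df + … from the top degree down determines the c_i
solution: c_0 = -3, c_1 = 0, c_2 = -1

c_0 = -3, c_1 = 0, c_2 = -1


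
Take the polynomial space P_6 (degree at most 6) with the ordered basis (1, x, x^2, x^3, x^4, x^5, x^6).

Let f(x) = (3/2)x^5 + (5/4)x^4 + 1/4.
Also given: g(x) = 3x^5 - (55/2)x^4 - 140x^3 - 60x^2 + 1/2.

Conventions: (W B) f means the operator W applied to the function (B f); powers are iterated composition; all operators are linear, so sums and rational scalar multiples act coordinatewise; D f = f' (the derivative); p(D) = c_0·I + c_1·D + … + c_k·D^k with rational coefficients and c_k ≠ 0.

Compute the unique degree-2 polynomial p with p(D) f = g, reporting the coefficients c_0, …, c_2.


c_0 = 2, c_1 = -4, c_2 = -4

D^0 f = (3/2)x^5 + (5/4)x^4 + 1/4
D^1 f = (15/2)x^4 + 5x^3
D^2 f = 30x^3 + 15x^2
matching coefficients of g against c_0 f + c_1 Df + … from the top degree down determines the c_i
solution: c_0 = 2, c_1 = -4, c_2 = -4


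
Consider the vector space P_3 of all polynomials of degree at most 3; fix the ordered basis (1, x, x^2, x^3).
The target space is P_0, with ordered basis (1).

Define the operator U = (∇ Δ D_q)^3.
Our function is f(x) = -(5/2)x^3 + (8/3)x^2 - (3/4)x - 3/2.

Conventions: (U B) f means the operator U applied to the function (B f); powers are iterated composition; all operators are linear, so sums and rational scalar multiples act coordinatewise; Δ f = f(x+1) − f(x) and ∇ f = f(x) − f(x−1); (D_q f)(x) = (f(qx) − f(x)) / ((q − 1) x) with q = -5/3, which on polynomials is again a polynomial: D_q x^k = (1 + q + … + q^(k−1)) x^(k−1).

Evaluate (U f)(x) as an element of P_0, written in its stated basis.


D_q f = -(95/18)x^2 - (16/9)x - 3/4
Δ D_q f = -(95/9)x - 127/18
∇ Δ D_q f = -95/9
D_q (∇ Δ D_q) f = 0
Δ D_q (∇ Δ D_q) f = 0
∇ Δ D_q (∇ Δ D_q) f = 0
D_q (∇ Δ D_q) (∇ Δ D_q) f = 0
Δ D_q (∇ Δ D_q) (∇ Δ D_q) f = 0
∇ Δ D_q (∇ Δ D_q) (∇ Δ D_q) f = 0

the result is g(x) = 0


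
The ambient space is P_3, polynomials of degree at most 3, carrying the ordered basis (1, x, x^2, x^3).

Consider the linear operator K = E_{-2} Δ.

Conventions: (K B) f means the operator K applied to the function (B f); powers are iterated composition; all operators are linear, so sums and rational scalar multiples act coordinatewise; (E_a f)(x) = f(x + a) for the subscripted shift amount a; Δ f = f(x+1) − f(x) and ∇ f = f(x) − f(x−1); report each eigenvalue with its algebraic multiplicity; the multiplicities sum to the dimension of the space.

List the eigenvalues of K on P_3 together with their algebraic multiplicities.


image of 1: 0
image of x: 1
image of x^2: 2x - 3
image of x^3: 3x^2 - 9x + 7
the matrix is upper triangular; its diagonal is (0, 0, 0, 0)
for a triangular matrix the eigenvalues are the diagonal entries, with algebraic multiplicity their repetition count

λ = 0 (multiplicity 4)


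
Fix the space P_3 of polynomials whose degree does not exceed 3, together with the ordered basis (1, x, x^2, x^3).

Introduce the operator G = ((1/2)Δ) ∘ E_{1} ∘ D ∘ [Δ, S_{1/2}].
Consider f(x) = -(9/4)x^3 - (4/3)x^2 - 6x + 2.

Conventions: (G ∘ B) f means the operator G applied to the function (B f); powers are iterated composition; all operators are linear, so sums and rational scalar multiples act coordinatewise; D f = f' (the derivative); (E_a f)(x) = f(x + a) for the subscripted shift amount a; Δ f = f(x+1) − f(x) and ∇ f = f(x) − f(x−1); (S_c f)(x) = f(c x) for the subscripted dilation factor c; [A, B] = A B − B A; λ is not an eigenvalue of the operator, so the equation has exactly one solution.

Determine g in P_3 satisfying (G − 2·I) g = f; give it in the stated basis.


g(x) = (9/8)x^3 + (2/3)x^2 + 3x - 155/128

write g with unknown coordinates in the stated basis and equate coefficients in (G − 2·I) g = f
solving from the highest basis element down gives g = (9/8)x^3 + (2/3)x^2 + 3x - 155/128
check: G g = -27/64
so G g − 2·g = -(9/4)x^3 - (4/3)x^2 - 6x + 2 = f ✓


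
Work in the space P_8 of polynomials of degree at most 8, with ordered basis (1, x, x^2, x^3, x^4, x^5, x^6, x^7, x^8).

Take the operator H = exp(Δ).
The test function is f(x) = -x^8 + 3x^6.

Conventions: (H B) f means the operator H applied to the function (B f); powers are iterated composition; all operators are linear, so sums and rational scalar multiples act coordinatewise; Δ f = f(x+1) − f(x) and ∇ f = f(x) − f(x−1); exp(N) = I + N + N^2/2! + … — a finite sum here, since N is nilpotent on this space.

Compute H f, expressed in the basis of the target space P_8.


the image equals g(x) = -x^8 - 8x^7 - 53x^6 - 262x^5 - 960x^4 - 2612x^3 - 5009x^2 - 6080x - 3531

order-1 term: -8x^7 - 28x^6 - 38x^5 - 25x^4 + 4x^3 + 17x^2 + 10x + 2
order-2 term: -28x^6 - 168x^5 - 445x^4 - 660x^3 - 553x^2 - 234x - 34
order-3 term: -56x^5 - 420x^4 - 1340x^3 - 2250x^2 - 1958x - 696
order-4 term: -70x^4 - 560x^3 - 1775x^2 - 2620x - 1506
order-5 term: -56x^3 - 420x^2 - 1102x - 1005
order-6 term: -28x^2 - 168x - 263
order-7 term: -8x - 28
order-8 term: -1
the series for exp(Δ) f terminates at order 8
exp(Δ) f = -x^8 - 8x^7 - 53x^6 - 262x^5 - 960x^4 - 2612x^3 - 5009x^2 - 6080x - 3531


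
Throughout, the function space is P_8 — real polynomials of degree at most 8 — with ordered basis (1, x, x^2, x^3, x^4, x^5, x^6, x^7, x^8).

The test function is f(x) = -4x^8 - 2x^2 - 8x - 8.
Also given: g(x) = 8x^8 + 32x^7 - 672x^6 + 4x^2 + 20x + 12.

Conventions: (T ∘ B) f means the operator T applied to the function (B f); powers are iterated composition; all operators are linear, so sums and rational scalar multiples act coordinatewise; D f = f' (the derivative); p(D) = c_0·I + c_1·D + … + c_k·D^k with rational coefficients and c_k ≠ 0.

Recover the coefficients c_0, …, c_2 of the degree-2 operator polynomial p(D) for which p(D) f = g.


c_0 = -2, c_1 = -1, c_2 = 3

D^0 f = -4x^8 - 2x^2 - 8x - 8
D^1 f = -32x^7 - 4x - 8
D^2 f = -224x^6 - 4
matching coefficients of g against c_0 f + c_1 Df + … from the top degree down determines the c_i
solution: c_0 = -2, c_1 = -1, c_2 = 3


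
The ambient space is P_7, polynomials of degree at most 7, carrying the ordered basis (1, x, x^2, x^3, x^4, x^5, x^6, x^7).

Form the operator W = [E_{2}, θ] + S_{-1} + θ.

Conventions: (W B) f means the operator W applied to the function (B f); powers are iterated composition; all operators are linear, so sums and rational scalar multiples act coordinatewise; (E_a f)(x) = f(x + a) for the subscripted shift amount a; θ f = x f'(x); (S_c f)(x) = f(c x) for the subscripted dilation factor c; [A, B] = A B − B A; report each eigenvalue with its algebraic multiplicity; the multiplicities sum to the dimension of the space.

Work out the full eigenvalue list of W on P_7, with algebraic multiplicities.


λ = 0 (multiplicity 1), λ = 1 (multiplicity 1), λ = 2 (multiplicity 1), λ = 3 (multiplicity 1), λ = 4 (multiplicity 1), λ = 5 (multiplicity 1), λ = 6 (multiplicity 1), λ = 7 (multiplicity 1)

image of 1: 1
image of x: 2
image of x^2: 3x^2 + 4x + 8
image of x^3: 2x^3 + 6x^2 + 24x + 24
image of x^4: 5x^4 + 8x^3 + 48x^2 + 96x + 64
image of x^5: 4x^5 + 10x^4 + 80x^3 + 240x^2 + 320x + 160
image of x^6: 7x^6 + 12x^5 + 120x^4 + 480x^3 + 960x^2 + 960x + 384
image of x^7: 6x^7 + 14x^6 + 168x^5 + 840x^4 + 2240x^3 + 3360x^2 + 2688x + 896
the matrix is upper triangular; its diagonal is (1, 0, 3, 2, 5, 4, 7, 6)
for a triangular matrix the eigenvalues are the diagonal entries, with algebraic multiplicity their repetition count


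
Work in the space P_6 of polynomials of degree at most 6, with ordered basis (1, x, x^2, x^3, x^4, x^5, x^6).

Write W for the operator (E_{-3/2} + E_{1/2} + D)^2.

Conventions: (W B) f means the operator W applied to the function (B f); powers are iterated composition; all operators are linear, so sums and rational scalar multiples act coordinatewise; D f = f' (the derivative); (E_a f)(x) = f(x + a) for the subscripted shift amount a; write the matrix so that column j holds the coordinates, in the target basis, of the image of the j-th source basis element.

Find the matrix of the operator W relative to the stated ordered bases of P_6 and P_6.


the matrix is [[4, 0, 10, -13, 58, -771/4, 2565/4]; [0, 4, 0, 30, -52, 290, -2313/2]; [0, 0, 4, 0, 60, -130, 870]; [0, 0, 0, 4, 0, 100, -260]; [0, 0, 0, 0, 4, 0, 150]; [0, 0, 0, 0, 0, 4, 0]; [0, 0, 0, 0, 0, 0, 4]] (rows listed top to bottom)

image of 1: 4
image of x: 4x
image of x^2: 4x^2 + 10
image of x^3: 4x^3 + 30x - 13
image of x^4: 4x^4 + 60x^2 - 52x + 58
image of x^5: 4x^5 + 100x^3 - 130x^2 + 290x - 771/4
image of x^6: 4x^6 + 150x^4 - 260x^3 + 870x^2 - (2313/2)x + 2565/4
each image's coordinates form column j of the matrix


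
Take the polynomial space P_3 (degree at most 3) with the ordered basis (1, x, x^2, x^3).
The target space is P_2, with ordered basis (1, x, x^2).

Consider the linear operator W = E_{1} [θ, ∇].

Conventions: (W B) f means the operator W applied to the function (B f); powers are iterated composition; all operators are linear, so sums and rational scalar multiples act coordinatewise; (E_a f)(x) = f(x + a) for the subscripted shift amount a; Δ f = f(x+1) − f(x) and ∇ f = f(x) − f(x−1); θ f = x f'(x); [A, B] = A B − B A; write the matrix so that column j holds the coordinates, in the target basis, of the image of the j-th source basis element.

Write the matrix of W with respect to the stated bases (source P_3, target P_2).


the matrix is [[0, -1, 0, 0]; [0, 0, -2, 0]; [0, 0, 0, -3]] (rows listed top to bottom)

image of 1: 0
image of x: -1
image of x^2: -2x
image of x^3: -3x^2
each image's coordinates form column j of the matrix


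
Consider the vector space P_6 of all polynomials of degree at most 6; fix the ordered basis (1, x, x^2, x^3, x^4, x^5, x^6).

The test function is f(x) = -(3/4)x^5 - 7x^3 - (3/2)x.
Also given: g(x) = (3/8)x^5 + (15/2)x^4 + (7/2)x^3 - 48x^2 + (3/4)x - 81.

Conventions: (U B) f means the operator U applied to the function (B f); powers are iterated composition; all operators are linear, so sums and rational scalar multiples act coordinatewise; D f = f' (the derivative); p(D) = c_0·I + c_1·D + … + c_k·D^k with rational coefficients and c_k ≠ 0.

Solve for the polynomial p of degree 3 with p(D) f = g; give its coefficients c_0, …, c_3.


D^0 f = -(3/4)x^5 - 7x^3 - (3/2)x
D^1 f = -(15/4)x^4 - 21x^2 - 3/2
D^2 f = -15x^3 - 42x
D^3 f = -45x^2 - 42
matching coefficients of g against c_0 f + c_1 Df + … from the top degree down determines the c_i
solution: c_0 = -1/2, c_1 = -2, c_2 = 0, c_3 = 2

c_0 = -1/2, c_1 = -2, c_2 = 0, c_3 = 2


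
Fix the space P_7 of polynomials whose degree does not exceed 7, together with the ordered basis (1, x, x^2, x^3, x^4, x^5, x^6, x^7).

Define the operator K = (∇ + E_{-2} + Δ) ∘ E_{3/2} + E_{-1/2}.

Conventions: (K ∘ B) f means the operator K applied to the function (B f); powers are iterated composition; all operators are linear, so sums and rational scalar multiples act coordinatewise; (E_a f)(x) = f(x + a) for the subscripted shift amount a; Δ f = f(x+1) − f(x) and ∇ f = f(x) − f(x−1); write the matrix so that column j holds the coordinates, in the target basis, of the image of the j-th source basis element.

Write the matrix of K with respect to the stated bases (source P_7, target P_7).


image of 1: 2
image of x: 2x + 1
image of x^2: 2x^2 + 2x + 13/2
image of x^3: 2x^3 + 3x^2 + (39/2)x + 61/4
image of x^4: 2x^4 + 4x^3 + 39x^2 + 61x + 313/8
image of x^5: 2x^5 + 5x^4 + 65x^3 + (305/2)x^2 + (1565/8)x + 1561/16
image of x^6: 2x^6 + 6x^5 + (195/2)x^4 + 305x^3 + (4695/8)x^2 + (4683/8)x + 7813/32
image of x^7: 2x^7 + 7x^6 + (273/2)x^5 + (2135/4)x^4 + (10955/8)x^3 + (32781/16)x^2 + (54691/32)x + 39061/64
each image's coordinates form column j of the matrix

the matrix is [[2, 1, 13/2, 61/4, 313/8, 1561/16, 7813/32, 39061/64]; [0, 2, 2, 39/2, 61, 1565/8, 4683/8, 54691/32]; [0, 0, 2, 3, 39, 305/2, 4695/8, 32781/16]; [0, 0, 0, 2, 4, 65, 305, 10955/8]; [0, 0, 0, 0, 2, 5, 195/2, 2135/4]; [0, 0, 0, 0, 0, 2, 6, 273/2]; [0, 0, 0, 0, 0, 0, 2, 7]; [0, 0, 0, 0, 0, 0, 0, 2]] (rows listed top to bottom)


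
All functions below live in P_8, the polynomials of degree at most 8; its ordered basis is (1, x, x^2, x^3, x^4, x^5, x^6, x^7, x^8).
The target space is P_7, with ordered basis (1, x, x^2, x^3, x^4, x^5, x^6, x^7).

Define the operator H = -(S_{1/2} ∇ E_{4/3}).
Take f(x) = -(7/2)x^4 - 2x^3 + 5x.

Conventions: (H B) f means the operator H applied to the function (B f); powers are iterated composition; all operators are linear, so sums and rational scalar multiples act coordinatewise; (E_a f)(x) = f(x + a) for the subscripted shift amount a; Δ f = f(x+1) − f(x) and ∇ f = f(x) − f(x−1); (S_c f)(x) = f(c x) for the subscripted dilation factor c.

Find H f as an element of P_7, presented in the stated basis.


E_{4/3} f = -(7/2)x^4 - (62/3)x^3 - (136/3)x^2 - (1049/27)x - 740/81
∇ E_{4/3} f = -14x^3 - 41x^2 - (128/3)x - 577/54
S_{1/2} (∇ E_{4/3}) f = -(7/4)x^3 - (41/4)x^2 - (64/3)x - 577/54
(-(S_{1/2} ∇ E_{4/3})) f = (7/4)x^3 + (41/4)x^2 + (64/3)x + 577/54

the image equals g(x) = (7/4)x^3 + (41/4)x^2 + (64/3)x + 577/54


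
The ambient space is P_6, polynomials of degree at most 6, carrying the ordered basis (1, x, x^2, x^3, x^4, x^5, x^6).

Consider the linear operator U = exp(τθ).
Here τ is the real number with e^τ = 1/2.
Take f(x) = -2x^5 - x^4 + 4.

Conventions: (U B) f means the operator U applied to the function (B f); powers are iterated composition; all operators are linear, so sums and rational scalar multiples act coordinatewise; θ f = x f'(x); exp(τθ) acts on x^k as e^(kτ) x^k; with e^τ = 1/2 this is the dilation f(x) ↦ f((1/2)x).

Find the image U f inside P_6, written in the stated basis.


the image equals g(x) = -(1/16)x^5 - (1/16)x^4 + 4

exp(τθ) x^k = e^(kτ) x^k; with e^τ = 1/2 this sends x^k to (1/2)^k x^k
x^4 ↦ 1/16 x^4
x^5 ↦ 1/32 x^5
applying this coordinatewise to f: exp(τθ) f = -(1/16)x^5 - (1/16)x^4 + 4


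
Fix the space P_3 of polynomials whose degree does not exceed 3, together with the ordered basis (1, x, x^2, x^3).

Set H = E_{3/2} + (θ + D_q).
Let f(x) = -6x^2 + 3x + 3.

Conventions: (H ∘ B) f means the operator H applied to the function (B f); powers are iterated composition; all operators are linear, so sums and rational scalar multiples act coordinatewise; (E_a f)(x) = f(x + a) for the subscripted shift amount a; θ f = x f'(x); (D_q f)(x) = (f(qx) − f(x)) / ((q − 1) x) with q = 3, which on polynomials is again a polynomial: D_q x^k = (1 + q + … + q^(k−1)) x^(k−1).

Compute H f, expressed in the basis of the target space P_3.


E_{3/2} f = -6x^2 - 15x - 6
θ f = -12x^2 + 3x
D_q f = -24x + 3
(θ + D_q) f = -12x^2 - 21x + 3
(E_{3/2} + (θ + D_q)) f = -18x^2 - 36x - 3

the image equals g(x) = -18x^2 - 36x - 3


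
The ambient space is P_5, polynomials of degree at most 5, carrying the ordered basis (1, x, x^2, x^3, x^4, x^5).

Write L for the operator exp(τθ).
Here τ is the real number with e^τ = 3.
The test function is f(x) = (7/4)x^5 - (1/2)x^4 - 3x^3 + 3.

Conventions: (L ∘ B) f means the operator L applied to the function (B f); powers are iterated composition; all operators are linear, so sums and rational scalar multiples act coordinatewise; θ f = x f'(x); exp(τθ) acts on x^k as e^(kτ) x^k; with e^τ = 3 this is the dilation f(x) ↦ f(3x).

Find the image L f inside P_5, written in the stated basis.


exp(τθ) x^k = e^(kτ) x^k; with e^τ = 3 this sends x^k to 3^k x^k
x^3 ↦ 27 x^3
x^4 ↦ 81 x^4
x^5 ↦ 243 x^5
applying this coordinatewise to f: exp(τθ) f = (1701/4)x^5 - (81/2)x^4 - 81x^3 + 3

the result is g(x) = (1701/4)x^5 - (81/2)x^4 - 81x^3 + 3


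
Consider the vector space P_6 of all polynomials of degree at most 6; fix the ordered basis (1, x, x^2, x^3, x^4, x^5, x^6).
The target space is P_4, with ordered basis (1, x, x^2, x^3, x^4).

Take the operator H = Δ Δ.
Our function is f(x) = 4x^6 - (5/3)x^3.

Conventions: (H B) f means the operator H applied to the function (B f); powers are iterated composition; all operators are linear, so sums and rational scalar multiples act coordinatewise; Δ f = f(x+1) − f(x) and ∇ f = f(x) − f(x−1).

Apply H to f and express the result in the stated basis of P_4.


Δ f = 24x^5 + 60x^4 + 80x^3 + 55x^2 + 19x + 7/3
Δ Δ f = 120x^4 + 480x^3 + 840x^2 + 710x + 238

the image equals g(x) = 120x^4 + 480x^3 + 840x^2 + 710x + 238


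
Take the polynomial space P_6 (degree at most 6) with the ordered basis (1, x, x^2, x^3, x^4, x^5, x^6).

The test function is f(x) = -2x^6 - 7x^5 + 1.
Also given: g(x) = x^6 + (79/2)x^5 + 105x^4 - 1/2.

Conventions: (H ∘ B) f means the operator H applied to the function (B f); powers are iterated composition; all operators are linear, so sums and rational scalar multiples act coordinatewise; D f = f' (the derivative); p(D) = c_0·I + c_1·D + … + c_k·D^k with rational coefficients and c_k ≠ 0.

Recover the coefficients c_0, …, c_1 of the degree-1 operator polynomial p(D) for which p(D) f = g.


p(D) = -(1/2)·I − 3·D, i.e. c_0 = -1/2, c_1 = -3

D^0 f = -2x^6 - 7x^5 + 1
D^1 f = -12x^5 - 35x^4
matching coefficients of g against c_0 f + c_1 Df + … from the top degree down determines the c_i
solution: c_0 = -1/2, c_1 = -3


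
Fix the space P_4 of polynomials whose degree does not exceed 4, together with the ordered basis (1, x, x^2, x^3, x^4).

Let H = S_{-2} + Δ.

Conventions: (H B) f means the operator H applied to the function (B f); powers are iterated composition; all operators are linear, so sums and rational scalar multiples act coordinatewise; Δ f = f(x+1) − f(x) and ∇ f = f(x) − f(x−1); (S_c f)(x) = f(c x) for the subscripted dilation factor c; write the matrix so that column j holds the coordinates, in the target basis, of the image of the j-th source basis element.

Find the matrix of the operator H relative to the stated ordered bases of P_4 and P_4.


image of 1: 1
image of x: -2x + 1
image of x^2: 4x^2 + 2x + 1
image of x^3: -8x^3 + 3x^2 + 3x + 1
image of x^4: 16x^4 + 4x^3 + 6x^2 + 4x + 1
each image's coordinates form column j of the matrix

the matrix is [[1, 1, 1, 1, 1]; [0, -2, 2, 3, 4]; [0, 0, 4, 3, 6]; [0, 0, 0, -8, 4]; [0, 0, 0, 0, 16]] (rows listed top to bottom)


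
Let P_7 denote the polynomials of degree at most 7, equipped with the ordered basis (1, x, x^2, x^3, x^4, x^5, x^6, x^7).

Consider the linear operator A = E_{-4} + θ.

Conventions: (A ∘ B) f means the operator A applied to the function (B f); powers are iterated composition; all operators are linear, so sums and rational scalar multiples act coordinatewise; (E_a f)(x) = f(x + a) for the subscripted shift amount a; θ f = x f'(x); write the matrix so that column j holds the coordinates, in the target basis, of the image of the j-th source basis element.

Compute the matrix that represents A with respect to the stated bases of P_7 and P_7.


the matrix is [[1, -4, 16, -64, 256, -1024, 4096, -16384]; [0, 2, -8, 48, -256, 1280, -6144, 28672]; [0, 0, 3, -12, 96, -640, 3840, -21504]; [0, 0, 0, 4, -16, 160, -1280, 8960]; [0, 0, 0, 0, 5, -20, 240, -2240]; [0, 0, 0, 0, 0, 6, -24, 336]; [0, 0, 0, 0, 0, 0, 7, -28]; [0, 0, 0, 0, 0, 0, 0, 8]] (rows listed top to bottom)

image of 1: 1
image of x: 2x - 4
image of x^2: 3x^2 - 8x + 16
image of x^3: 4x^3 - 12x^2 + 48x - 64
image of x^4: 5x^4 - 16x^3 + 96x^2 - 256x + 256
image of x^5: 6x^5 - 20x^4 + 160x^3 - 640x^2 + 1280x - 1024
image of x^6: 7x^6 - 24x^5 + 240x^4 - 1280x^3 + 3840x^2 - 6144x + 4096
image of x^7: 8x^7 - 28x^6 + 336x^5 - 2240x^4 + 8960x^3 - 21504x^2 + 28672x - 16384
each image's coordinates form column j of the matrix


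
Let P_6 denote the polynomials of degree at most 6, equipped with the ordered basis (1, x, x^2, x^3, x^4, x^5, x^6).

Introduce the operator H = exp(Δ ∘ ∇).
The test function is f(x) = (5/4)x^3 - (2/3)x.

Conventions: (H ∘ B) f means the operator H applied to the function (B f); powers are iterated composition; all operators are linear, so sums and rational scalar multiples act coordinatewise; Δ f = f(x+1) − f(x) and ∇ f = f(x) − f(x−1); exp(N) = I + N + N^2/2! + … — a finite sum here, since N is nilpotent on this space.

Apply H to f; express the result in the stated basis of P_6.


g(x) = (5/4)x^3 + (41/6)x

order-1 term: (15/2)x
the series for exp(Δ ∘ ∇) f terminates at order 1
exp(Δ ∘ ∇) f = (5/4)x^3 + (41/6)x


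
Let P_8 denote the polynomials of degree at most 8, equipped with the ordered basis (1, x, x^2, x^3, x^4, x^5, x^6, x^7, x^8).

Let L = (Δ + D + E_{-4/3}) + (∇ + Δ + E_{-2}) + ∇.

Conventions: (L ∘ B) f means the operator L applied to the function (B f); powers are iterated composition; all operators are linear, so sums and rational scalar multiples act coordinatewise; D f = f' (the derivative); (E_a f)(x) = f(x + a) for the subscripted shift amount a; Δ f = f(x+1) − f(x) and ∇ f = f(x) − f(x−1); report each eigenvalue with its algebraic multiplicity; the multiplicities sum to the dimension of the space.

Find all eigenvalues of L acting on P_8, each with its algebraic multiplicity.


image of 1: 2
image of x: 2x + 5/3
image of x^2: 2x^2 + (10/3)x + 52/9
image of x^3: 2x^3 + 5x^2 + (52/3)x - 172/27
image of x^4: 2x^4 + (20/3)x^3 + (104/3)x^2 - (688/27)x + 1552/81
image of x^5: 2x^5 + (25/3)x^4 + (520/9)x^3 - (1720/27)x^2 + (7760/81)x - 7828/243
image of x^6: 2x^6 + 10x^5 + (260/3)x^4 - (3440/27)x^3 + (7760/27)x^2 - (15656/81)x + 50752/729
image of x^7: 2x^7 + (35/3)x^6 + (364/3)x^5 - (6020/27)x^4 + (54320/81)x^3 - (54796/81)x^2 + (355264/729)x - 287572/2187
image of x^8: 2x^8 + (40/3)x^7 + (1456/9)x^6 - (9632/27)x^5 + (108640/81)x^4 - (438368/243)x^3 + (1421056/729)x^2 - (2300576/2187)x + 1745152/6561
the matrix is upper triangular; its diagonal is (2, 2, 2, 2, 2, 2, 2, 2, 2)
for a triangular matrix the eigenvalues are the diagonal entries, with algebraic multiplicity their repetition count

λ = 2 (multiplicity 9)


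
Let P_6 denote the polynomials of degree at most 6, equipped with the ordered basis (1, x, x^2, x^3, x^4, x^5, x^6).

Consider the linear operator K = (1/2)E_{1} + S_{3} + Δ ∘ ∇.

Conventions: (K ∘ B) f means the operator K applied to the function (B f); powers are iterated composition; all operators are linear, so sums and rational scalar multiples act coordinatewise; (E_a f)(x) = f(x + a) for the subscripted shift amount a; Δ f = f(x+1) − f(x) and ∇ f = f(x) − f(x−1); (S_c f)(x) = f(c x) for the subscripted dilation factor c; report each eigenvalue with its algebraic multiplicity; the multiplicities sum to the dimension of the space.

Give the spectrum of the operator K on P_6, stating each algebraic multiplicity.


λ = 3/2 (multiplicity 1), λ = 7/2 (multiplicity 1), λ = 19/2 (multiplicity 1), λ = 55/2 (multiplicity 1), λ = 163/2 (multiplicity 1), λ = 487/2 (multiplicity 1), λ = 1459/2 (multiplicity 1)

image of 1: 3/2
image of x: (7/2)x + 1/2
image of x^2: (19/2)x^2 + x + 5/2
image of x^3: (55/2)x^3 + (3/2)x^2 + (15/2)x + 1/2
image of x^4: (163/2)x^4 + 2x^3 + 15x^2 + 2x + 5/2
image of x^5: (487/2)x^5 + (5/2)x^4 + 25x^3 + 5x^2 + (25/2)x + 1/2
image of x^6: (1459/2)x^6 + 3x^5 + (75/2)x^4 + 10x^3 + (75/2)x^2 + 3x + 5/2
the matrix is upper triangular; its diagonal is (3/2, 7/2, 19/2, 55/2, 163/2, 487/2, 1459/2)
for a triangular matrix the eigenvalues are the diagonal entries, with algebraic multiplicity their repetition count


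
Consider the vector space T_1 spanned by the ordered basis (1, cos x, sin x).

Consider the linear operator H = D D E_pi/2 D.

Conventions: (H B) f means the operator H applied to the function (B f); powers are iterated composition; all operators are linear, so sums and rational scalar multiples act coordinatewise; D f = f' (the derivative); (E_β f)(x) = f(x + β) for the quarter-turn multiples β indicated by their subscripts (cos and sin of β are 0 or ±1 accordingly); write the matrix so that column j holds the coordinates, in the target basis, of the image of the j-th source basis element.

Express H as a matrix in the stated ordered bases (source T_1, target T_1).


image of 1: 0
image of cos x: cos x
image of sin x: sin x
each image's coordinates form column j of the matrix

the matrix is [[0, 0, 0]; [0, 1, 0]; [0, 0, 1]] (rows listed top to bottom)


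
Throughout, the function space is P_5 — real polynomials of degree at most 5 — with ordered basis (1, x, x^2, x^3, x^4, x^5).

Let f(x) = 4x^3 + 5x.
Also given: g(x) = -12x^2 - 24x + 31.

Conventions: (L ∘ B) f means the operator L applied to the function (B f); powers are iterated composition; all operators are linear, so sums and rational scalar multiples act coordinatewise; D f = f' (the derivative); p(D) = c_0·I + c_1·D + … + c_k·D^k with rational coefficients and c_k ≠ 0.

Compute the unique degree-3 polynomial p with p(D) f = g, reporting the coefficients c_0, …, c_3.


p(D) = -D − D^2 + (3/2)·D^3, i.e. c_0 = 0, c_1 = -1, c_2 = -1, c_3 = 3/2

D^0 f = 4x^3 + 5x
D^1 f = 12x^2 + 5
D^2 f = 24x
D^3 f = 24
matching coefficients of g against c_0 f + c_1 Df + … from the top degree down determines the c_i
solution: c_0 = 0, c_1 = -1, c_2 = -1, c_3 = 3/2


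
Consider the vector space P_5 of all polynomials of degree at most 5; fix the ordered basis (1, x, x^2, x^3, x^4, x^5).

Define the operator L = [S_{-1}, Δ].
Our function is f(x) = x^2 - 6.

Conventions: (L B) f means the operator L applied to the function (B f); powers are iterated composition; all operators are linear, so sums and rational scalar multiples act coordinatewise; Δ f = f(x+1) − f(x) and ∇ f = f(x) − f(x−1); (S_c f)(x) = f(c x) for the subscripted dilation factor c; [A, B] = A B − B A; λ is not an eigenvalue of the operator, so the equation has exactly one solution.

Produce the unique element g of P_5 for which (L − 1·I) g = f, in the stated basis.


the image equals g(x) = -x^2 + 4x + 14

write g with unknown coordinates in the stated basis and equate coefficients in (L − 1·I) g = f
solving from the highest basis element down gives g = -x^2 + 4x + 14
check: L g = 4x + 8
so L g − 1·g = x^2 - 6 = f ✓


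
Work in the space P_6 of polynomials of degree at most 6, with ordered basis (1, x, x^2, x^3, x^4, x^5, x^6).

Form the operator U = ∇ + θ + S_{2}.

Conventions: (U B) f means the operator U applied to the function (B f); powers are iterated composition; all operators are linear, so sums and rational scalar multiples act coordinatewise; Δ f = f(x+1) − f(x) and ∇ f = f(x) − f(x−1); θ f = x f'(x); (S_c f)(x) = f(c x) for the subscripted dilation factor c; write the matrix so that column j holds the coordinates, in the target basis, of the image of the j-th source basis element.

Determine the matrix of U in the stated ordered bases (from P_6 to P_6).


image of 1: 1
image of x: 3x + 1
image of x^2: 6x^2 + 2x - 1
image of x^3: 11x^3 + 3x^2 - 3x + 1
image of x^4: 20x^4 + 4x^3 - 6x^2 + 4x - 1
image of x^5: 37x^5 + 5x^4 - 10x^3 + 10x^2 - 5x + 1
image of x^6: 70x^6 + 6x^5 - 15x^4 + 20x^3 - 15x^2 + 6x - 1
each image's coordinates form column j of the matrix

the matrix is [[1, 1, -1, 1, -1, 1, -1]; [0, 3, 2, -3, 4, -5, 6]; [0, 0, 6, 3, -6, 10, -15]; [0, 0, 0, 11, 4, -10, 20]; [0, 0, 0, 0, 20, 5, -15]; [0, 0, 0, 0, 0, 37, 6]; [0, 0, 0, 0, 0, 0, 70]] (rows listed top to bottom)
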